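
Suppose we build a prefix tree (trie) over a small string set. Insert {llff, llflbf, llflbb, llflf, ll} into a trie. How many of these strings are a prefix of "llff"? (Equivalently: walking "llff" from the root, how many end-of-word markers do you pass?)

2

Check each prefix of "llff" against the stored set — each match is an end-marker on the path.
Prefixes of the query that are stored words: "ll", "llff"
Count: 2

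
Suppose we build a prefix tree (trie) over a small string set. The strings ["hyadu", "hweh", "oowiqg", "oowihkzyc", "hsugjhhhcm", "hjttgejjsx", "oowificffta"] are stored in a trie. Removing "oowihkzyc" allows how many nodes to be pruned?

After clearing the end-marker at "oowihkzyc", prune upward until reaching a node still needed by another word.
The suffix "hkzyc" (5 nodes) is used only by "oowihkzyc"; the node for "oowi" still has the child "q", so pruning stops there.
Nodes removed: 5

5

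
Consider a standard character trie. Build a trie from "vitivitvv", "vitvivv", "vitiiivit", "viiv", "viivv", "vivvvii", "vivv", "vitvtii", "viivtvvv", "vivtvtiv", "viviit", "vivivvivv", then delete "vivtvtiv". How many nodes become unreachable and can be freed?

After clearing the end-marker at "vivtvtiv", prune upward until reaching a node still needed by another word.
The suffix "tvtiv" (5 nodes) is used only by "vivtvtiv"; the node for "viv" still has the child "v", so pruning stops there.
Nodes removed: 5

5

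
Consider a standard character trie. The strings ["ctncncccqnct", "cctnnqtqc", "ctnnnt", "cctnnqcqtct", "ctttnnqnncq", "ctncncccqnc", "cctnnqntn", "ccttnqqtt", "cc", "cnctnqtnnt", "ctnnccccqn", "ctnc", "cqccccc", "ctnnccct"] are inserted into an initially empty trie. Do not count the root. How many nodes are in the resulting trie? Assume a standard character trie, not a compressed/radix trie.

68

Trace insertions, counting only characters that open a new branch:
  "ctncncccqnct" → 12 new (c, t, n, c, n, c, c, c, q, n, c, t)
  "cctnnqtqc" → prefix "c" already present; 8 new (c, t, n, n, q, t, q, c)
  "ctnnnt" → prefix "ctn" already present; 3 new (n, n, t)
  "cctnnqcqtct" → prefix "cctnnq" already present; 5 new (c, q, t, c, t)
  "ctttnnqnncq" → prefix "ct" already present; 9 new (t, t, n, n, q, n, n, c, q)
  "ctncncccqnc" → prefix "ctncncccqnc" already present; 0 new (none)
  "cctnnqntn" → prefix "cctnnq" already present; 3 new (n, t, n)
  "ccttnqqtt" → prefix "cct" already present; 6 new (t, n, q, q, t, t)
  "cc" → prefix "cc" already present; 0 new (none)
  "cnctnqtnnt" → prefix "c" already present; 9 new (n, c, t, n, q, t, n, n, t)
  "ctnnccccqn" → prefix "ctnn" already present; 6 new (c, c, c, c, q, n)
  "ctnc" → prefix "ctnc" already present; 0 new (none)
  "cqccccc" → prefix "c" already present; 6 new (q, c, c, c, c, c)
  "ctnnccct" → prefix "ctnnccc" already present; 1 new (t)
Total nodes = 12 + 8 + 3 + 5 + 9 + 0 + 3 + 6 + 0 + 9 + 6 + 0 + 6 + 1 = 68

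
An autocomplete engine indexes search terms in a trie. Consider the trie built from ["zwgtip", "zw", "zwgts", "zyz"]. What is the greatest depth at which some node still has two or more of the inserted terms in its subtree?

4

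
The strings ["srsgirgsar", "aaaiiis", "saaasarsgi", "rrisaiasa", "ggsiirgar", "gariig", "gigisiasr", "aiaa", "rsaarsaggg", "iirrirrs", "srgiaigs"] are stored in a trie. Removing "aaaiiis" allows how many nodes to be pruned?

6

Walk "aaaiiis" from the leaf back toward the root, removing each node that no remaining word uses.
The suffix "aaiiis" (6 nodes) is used only by "aaaiiis"; the node for "a" still has the child "i", so pruning stops there.
Nodes removed: 6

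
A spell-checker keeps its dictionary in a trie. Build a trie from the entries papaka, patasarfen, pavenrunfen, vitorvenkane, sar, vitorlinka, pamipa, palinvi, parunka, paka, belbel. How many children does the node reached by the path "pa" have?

7

Follow the path "pa" to its node, then look at its outgoing edges.
Distinct next characters after "pa": k, l, m, p, r, t, v.
That node has 7 child edges.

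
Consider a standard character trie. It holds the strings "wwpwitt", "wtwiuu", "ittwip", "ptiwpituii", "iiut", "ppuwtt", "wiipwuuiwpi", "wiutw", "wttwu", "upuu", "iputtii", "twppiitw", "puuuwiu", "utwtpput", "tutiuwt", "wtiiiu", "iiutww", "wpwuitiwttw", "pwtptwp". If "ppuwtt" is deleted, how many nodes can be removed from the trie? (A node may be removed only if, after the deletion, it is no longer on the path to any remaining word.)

A node on "ppuwtt"'s path can go only if nothing else ends at it or branches off below it.
The suffix "puwtt" (5 nodes) is used only by "ppuwtt"; the node for "p" still has the child "t", so pruning stops there.
Nodes removed: 5

5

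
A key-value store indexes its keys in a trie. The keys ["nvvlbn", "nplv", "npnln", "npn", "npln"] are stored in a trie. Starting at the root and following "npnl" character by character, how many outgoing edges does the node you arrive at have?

1

Follow the path "npnl" to its node, then look at its outgoing edges.
Distinct next characters after "npnl": n.
That node has 1 child edge.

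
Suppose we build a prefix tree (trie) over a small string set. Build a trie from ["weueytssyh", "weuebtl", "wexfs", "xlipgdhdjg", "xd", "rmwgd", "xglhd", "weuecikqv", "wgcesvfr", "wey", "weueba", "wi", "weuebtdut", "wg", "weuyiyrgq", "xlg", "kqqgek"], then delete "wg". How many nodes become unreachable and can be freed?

Walk "wg" from the leaf back toward the root, removing each node that no remaining word uses.
Every node on "wg" is still needed (e.g. by "wgcesvfr"), so nothing is freed.
Nodes removed: 0

0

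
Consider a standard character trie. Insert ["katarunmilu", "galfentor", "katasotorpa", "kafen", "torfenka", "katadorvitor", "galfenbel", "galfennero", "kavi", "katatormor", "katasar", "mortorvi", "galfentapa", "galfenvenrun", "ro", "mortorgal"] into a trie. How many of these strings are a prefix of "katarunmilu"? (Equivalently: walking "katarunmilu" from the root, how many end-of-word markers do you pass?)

1

Walk "katarunmilu" from the root; an end-of-word marker is hit whenever a stored word is a prefix of "katarunmilu".
Prefixes of the query that are stored words: "katarunmilu"
Count: 1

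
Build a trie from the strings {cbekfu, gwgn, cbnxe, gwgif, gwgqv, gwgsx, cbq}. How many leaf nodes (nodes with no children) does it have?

7

A leaf is a node with no children — equivalently, the end of a word that is not a proper prefix of any other stored word.
Those words: "cbekfu", "cbnxe", "cbq", "gwgif", "gwgn", "gwgqv", "gwgsx"
Leaf count: 7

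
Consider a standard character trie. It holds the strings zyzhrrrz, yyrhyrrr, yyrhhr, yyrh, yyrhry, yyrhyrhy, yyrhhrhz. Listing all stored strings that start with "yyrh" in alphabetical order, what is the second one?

yyrhhr

Filter for "yyrh…" and sort: "yyrh", "yyrhhr", "yyrhhrhz", "yyrhry", "yyrhyrhy", "yyrhyrrr"
Position 2: yyrhhr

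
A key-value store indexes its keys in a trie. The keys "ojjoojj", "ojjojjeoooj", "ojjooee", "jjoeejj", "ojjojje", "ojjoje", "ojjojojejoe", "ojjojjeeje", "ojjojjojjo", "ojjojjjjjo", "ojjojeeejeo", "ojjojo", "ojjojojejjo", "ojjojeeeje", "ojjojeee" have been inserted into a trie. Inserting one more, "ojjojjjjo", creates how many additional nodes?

1

"ojjojjjj" is already a path in the trie; the remaining "o" must be added.
New nodes needed: |"ojjojjjjo"| − 8 = 9 − 8 = 1.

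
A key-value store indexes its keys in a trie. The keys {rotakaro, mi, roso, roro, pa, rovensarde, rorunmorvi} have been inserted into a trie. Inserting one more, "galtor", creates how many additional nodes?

6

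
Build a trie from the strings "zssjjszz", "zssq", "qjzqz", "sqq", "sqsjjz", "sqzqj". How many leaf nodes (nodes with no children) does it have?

6

A leaf is a node with no children — equivalently, the end of a word that is not a proper prefix of any other stored word.
Those words: "qjzqz", "sqq", "sqsjjz", "sqzqj", "zssjjszz", "zssq"
Leaf count: 6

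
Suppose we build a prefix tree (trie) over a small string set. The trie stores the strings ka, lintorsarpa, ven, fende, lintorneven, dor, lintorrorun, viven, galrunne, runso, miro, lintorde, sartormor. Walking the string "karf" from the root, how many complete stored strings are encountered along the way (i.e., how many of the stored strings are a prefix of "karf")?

1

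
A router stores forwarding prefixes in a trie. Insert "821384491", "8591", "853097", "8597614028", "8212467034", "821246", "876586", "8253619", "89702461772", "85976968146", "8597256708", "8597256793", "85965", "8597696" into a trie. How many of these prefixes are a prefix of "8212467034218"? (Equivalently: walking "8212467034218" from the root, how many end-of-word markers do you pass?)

2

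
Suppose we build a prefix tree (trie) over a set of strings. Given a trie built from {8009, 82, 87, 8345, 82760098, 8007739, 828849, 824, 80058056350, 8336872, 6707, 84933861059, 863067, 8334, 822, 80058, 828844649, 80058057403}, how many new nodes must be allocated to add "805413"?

4

"80" is already a path in the trie; the remaining "5413" must be added.
New nodes needed: |"805413"| − 2 = 6 − 2 = 4.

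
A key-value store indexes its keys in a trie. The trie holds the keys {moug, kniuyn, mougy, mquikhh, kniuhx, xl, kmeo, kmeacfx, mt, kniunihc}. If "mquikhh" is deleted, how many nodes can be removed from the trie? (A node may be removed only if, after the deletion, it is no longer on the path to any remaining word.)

6

After clearing the end-marker at "mquikhh", prune upward until reaching a node still needed by another word.
The suffix "quikhh" (6 nodes) is used only by "mquikhh"; the node for "m" still has the child "o", so pruning stops there.
Nodes removed: 6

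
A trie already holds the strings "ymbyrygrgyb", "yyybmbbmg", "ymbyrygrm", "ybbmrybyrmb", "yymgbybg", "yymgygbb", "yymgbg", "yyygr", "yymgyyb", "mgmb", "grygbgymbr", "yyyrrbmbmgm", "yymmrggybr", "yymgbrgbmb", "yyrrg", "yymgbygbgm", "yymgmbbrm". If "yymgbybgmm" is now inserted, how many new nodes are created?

2

"yymgbybg" is already a path in the trie; the remaining "mm" must be added.
Each of the 2 remaining characters creates one node.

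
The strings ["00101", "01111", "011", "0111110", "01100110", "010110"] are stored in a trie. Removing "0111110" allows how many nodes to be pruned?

2

Walk "0111110" from the leaf back toward the root, removing each node that no remaining word uses.
The suffix "10" (2 nodes) is used only by "0111110"; "01111" is itself a stored word, so pruning stops there.
Nodes removed: 2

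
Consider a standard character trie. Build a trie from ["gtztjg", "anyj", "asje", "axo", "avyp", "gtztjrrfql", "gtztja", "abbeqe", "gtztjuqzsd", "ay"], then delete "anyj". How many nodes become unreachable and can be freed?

3

A node on "anyj"'s path can go only if nothing else ends at it or branches off below it.
The suffix "nyj" (3 nodes) is used only by "anyj"; the node for "a" still has the child "s", so pruning stops there.
Nodes removed: 3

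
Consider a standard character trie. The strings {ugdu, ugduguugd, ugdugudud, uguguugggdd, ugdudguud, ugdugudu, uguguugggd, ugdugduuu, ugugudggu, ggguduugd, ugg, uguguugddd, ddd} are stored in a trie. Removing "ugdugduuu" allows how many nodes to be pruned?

4

Walk "ugdugduuu" from the leaf back toward the root, removing each node that no remaining word uses.
The suffix "duuu" (4 nodes) is used only by "ugdugduuu"; the node for "ugdug" still has the child "u", so pruning stops there.
Nodes removed: 4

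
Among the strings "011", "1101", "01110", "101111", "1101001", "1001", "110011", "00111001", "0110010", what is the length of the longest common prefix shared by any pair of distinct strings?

4

The deepest shared node is where two words last agree before diverging.
e.g. "1101" and "1101001" share the prefix "1101" of length 4; no pair shares a longer one.
Longest shared-prefix length: 4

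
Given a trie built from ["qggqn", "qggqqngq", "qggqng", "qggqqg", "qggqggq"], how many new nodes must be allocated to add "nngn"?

No existing word starts with "n", so every character of "nngn" needs a new node.
4 − 0 = 4 new nodes.

4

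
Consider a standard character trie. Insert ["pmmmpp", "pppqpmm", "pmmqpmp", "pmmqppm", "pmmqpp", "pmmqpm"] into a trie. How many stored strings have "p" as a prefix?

Traverse to the node for "p", then collect every word in that subtree.
Words under "p": pmmmpp, pmmqpm, pmmqpmp, pmmqpp, pmmqppm, pppqpmm
Count: 6

6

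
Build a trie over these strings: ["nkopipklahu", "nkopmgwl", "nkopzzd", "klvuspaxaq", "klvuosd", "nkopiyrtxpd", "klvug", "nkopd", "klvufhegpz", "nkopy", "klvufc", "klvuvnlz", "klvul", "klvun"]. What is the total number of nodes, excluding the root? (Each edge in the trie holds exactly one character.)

For each word, the new-node count is its length minus the longest prefix already in the trie:
  "nkopipklahu" → 11 new (n, k, o, p, i, p, k, l, a, h, u)
  "nkopmgwl" → prefix "nkop" already present; 4 new (m, g, w, l)
  "nkopzzd" → prefix "nkop" already present; 3 new (z, z, d)
  "klvuspaxaq" → 10 new (k, l, v, u, s, p, a, x, a, q)
  "klvuosd" → prefix "klvu" already present; 3 new (o, s, d)
  "nkopiyrtxpd" → prefix "nkopi" already present; 6 new (y, r, t, x, p, d)
  "klvug" → prefix "klvu" already present; 1 new (g)
  "nkopd" → prefix "nkop" already present; 1 new (d)
  "klvufhegpz" → prefix "klvu" already present; 6 new (f, h, e, g, p, z)
  "nkopy" → prefix "nkop" already present; 1 new (y)
  "klvufc" → prefix "klvuf" already present; 1 new (c)
  "klvuvnlz" → prefix "klvu" already present; 4 new (v, n, l, z)
  "klvul" → prefix "klvu" already present; 1 new (l)
  "klvun" → prefix "klvu" already present; 1 new (n)
Total nodes = 11 + 4 + 3 + 10 + 3 + 6 + 1 + 1 + 6 + 1 + 1 + 4 + 1 + 1 = 53

53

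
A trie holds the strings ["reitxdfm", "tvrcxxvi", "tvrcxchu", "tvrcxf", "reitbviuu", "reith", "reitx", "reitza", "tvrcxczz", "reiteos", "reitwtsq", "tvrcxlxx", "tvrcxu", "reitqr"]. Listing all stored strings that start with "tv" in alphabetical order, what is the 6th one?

tvrcxxvi

DFS of the "tv" subtree visits, in order: "tvrcxchu", "tvrcxczz", "tvrcxf", "tvrcxlxx", "tvrcxu", "tvrcxxvi"
Position 6: tvrcxxvi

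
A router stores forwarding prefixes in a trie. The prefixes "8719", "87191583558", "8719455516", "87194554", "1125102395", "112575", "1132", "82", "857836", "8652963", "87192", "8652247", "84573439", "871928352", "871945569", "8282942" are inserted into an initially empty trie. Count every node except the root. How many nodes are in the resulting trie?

66

For each word, the new-node count is its length minus the longest prefix already in the trie:
  "8719" → 4 new (8, 7, 1, 9)
  "87191583558" → prefix "8719" already present; 7 new (1, 5, 8, 3, 5, 5, 8)
  "8719455516" → prefix "8719" already present; 6 new (4, 5, 5, 5, 1, 6)
  "87194554" → prefix "8719455" already present; 1 new (4)
  "1125102395" → 10 new (1, 1, 2, 5, 1, 0, 2, 3, 9, 5)
  "112575" → prefix "1125" already present; 2 new (7, 5)
  "1132" → prefix "11" already present; 2 new (3, 2)
  "82" → prefix "8" already present; 1 new (2)
  "857836" → prefix "8" already present; 5 new (5, 7, 8, 3, 6)
  "8652963" → prefix "8" already present; 6 new (6, 5, 2, 9, 6, 3)
  "87192" → prefix "8719" already present; 1 new (2)
  "8652247" → prefix "8652" already present; 3 new (2, 4, 7)
  "84573439" → prefix "8" already present; 7 new (4, 5, 7, 3, 4, 3, 9)
  "871928352" → prefix "87192" already present; 4 new (8, 3, 5, 2)
  "871945569" → prefix "8719455" already present; 2 new (6, 9)
  "8282942" → prefix "82" already present; 5 new (8, 2, 9, 4, 2)
Total nodes = 4 + 7 + 6 + 1 + 10 + 2 + 2 + 1 + 5 + 6 + 1 + 3 + 7 + 4 + 2 + 5 = 66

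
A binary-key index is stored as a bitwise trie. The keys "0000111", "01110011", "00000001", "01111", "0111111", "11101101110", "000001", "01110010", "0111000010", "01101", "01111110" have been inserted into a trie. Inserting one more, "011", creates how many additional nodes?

"011" is already a full path in the trie; only an end-marker is added.
No new nodes are needed: 0.

0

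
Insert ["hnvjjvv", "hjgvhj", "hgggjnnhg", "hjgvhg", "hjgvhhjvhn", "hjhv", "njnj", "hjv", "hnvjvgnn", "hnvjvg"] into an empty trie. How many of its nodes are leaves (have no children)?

A leaf is a node with no children — equivalently, the end of a word that is not a proper prefix of any other stored word.
Those words: "hgggjnnhg", "hjgvhg", "hjgvhhjvhn", "hjgvhj", "hjhv", "hjv", "hnvjjvv", "hnvjvgnn", "njnj"
Leaf count: 9

9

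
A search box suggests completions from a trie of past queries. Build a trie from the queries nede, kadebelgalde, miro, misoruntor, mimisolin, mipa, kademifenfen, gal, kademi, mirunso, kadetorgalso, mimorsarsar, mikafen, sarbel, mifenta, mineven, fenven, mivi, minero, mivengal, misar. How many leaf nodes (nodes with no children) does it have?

20

Leaves are exactly the stored words that no other stored word extends.
Those words: "fenven", "gal", "kadebelgalde", "kademifenfen", "kadetorgalso", "mifenta", "mikafen", "mimisolin", "mimorsarsar", "minero", "mineven", "mipa", "miro", "mirunso", "misar", "misoruntor", "mivengal", "mivi", "nede", "sarbel"
Leaf count: 20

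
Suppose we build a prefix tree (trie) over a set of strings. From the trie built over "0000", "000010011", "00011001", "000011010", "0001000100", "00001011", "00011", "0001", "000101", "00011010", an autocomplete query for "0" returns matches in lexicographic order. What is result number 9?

00011001

DFS of the "0" subtree visits, in order: "0000", "000010011", "00001011", "000011010", "0001", "0001000100", "000101", "00011", "00011001", "00011010"
The 9th is 00011001.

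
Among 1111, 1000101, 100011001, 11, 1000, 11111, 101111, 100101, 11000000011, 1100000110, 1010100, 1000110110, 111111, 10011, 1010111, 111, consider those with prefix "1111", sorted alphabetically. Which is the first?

1111

Words with prefix "1111", in lexicographic order: "1111", "11111", "111111"
Position 1: 1111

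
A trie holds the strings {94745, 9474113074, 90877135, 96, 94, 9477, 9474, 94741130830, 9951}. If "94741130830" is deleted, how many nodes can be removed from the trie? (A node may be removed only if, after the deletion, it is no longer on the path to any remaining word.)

Walk "94741130830" from the leaf back toward the root, removing each node that no remaining word uses.
The suffix "830" (3 nodes) is used only by "94741130830"; the node for "94741130" still has the child "7", so pruning stops there.
Nodes removed: 3

3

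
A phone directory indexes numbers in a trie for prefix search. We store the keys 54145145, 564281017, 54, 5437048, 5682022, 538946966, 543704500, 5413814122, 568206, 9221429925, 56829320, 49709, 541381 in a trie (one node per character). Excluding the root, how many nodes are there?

For each word, the new-node count is its length minus the longest prefix already in the trie:
  "54145145" → 8 new (5, 4, 1, 4, 5, 1, 4, 5)
  "564281017" → prefix "5" already present; 8 new (6, 4, 2, 8, 1, 0, 1, 7)
  "54" → prefix "54" already present; 0 new (none)
  "5437048" → prefix "54" already present; 5 new (3, 7, 0, 4, 8)
  "5682022" → prefix "56" already present; 5 new (8, 2, 0, 2, 2)
  "538946966" → prefix "5" already present; 8 new (3, 8, 9, 4, 6, 9, 6, 6)
  "543704500" → prefix "543704" already present; 3 new (5, 0, 0)
  "5413814122" → prefix "541" already present; 7 new (3, 8, 1, 4, 1, 2, 2)
  "568206" → prefix "56820" already present; 1 new (6)
  "9221429925" → 10 new (9, 2, 2, 1, 4, 2, 9, 9, 2, 5)
  "56829320" → prefix "5682" already present; 4 new (9, 3, 2, 0)
  "49709" → 5 new (4, 9, 7, 0, 9)
  "541381" → prefix "541381" already present; 0 new (none)
Total nodes = 8 + 8 + 0 + 5 + 5 + 8 + 3 + 7 + 1 + 10 + 4 + 5 + 0 = 64

64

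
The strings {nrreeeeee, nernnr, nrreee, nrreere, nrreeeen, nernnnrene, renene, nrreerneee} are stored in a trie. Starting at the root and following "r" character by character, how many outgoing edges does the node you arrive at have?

1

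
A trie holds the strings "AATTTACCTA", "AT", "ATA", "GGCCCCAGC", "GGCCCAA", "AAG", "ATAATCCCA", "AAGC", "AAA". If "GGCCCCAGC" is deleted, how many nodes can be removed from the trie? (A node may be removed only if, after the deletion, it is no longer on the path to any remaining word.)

4

Walk "GGCCCCAGC" from the leaf back toward the root, removing each node that no remaining word uses.
The suffix "CAGC" (4 nodes) is used only by "GGCCCCAGC"; the node for "GGCCC" still has the child "A", so pruning stops there.
Nodes removed: 4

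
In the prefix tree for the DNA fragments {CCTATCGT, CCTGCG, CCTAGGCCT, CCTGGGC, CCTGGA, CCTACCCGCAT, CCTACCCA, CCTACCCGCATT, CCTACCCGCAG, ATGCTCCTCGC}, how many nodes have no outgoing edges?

9

A leaf is a node with no children — equivalently, the end of a word that is not a proper prefix of any other stored word.
Those words: "ATGCTCCTCGC", "CCTACCCA", "CCTACCCGCAG", "CCTACCCGCATT", "CCTAGGCCT", "CCTATCGT", "CCTGCG", "CCTGGA", "CCTGGGC"
Leaf count: 9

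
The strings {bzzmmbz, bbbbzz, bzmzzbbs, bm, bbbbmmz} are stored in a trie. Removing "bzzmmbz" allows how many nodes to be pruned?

After clearing the end-marker at "bzzmmbz", prune upward until reaching a node still needed by another word.
The suffix "zmmbz" (5 nodes) is used only by "bzzmmbz"; the node for "bz" still has the child "m", so pruning stops there.
Nodes removed: 5

5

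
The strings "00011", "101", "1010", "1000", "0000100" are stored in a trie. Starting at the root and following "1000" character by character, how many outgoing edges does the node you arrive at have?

Follow the path "1000" to its node, then look at its outgoing edges.
No stored string extends past "1000".
That node has 0 child edges.

0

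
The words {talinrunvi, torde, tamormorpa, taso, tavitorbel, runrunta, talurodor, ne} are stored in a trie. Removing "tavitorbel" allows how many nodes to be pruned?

8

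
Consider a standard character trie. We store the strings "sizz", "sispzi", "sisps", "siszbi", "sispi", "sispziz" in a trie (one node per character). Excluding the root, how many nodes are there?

For each word, the new-node count is its length minus the longest prefix already in the trie:
  "sizz" → 4 new (s, i, z, z)
  "sispzi" → prefix "si" already present; 4 new (s, p, z, i)
  "sisps" → prefix "sisp" already present; 1 new (s)
  "siszbi" → prefix "sis" already present; 3 new (z, b, i)
  "sispi" → prefix "sisp" already present; 1 new (i)
  "sispziz" → prefix "sispzi" already present; 1 new (z)
Total nodes = 4 + 4 + 1 + 3 + 1 + 1 = 14

14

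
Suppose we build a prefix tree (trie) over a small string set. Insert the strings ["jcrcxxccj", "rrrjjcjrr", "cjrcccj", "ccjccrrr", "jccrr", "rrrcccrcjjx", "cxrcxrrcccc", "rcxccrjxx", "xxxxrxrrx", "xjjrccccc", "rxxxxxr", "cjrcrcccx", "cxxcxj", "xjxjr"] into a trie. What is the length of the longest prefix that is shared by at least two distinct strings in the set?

The deepest shared node is where two words last agree before diverging.
e.g. "cjrcccj" and "cjrcrcccx" share the prefix "cjrc" of length 4; no pair shares a longer one.
Longest shared-prefix length: 4

4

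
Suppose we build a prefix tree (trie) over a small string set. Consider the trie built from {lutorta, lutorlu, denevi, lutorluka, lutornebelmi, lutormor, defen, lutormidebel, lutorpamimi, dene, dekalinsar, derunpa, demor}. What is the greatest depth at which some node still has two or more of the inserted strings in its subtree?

7

Equivalently: take the maximum, over all pairs, of their longest common prefix length.
"lutorlu" and "lutorluka" agree on "lutorlu" (7 characters) before diverging; nothing deeper is shared.
Longest shared-prefix length: 7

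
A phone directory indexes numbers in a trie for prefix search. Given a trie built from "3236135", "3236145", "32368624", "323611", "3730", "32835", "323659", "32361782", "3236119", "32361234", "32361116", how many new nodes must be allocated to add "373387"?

"373" is already a path in the trie; the remaining "387" must be added.
New nodes needed: |"373387"| − 3 = 6 − 3 = 3.

3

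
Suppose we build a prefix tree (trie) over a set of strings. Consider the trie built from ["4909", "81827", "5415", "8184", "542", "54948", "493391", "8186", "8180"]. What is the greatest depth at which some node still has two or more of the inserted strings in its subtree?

3

Look for the deepest trie node that still has at least two words in its subtree.
e.g. "8180" and "81827" share the prefix "818" of length 3; no pair shares a longer one.
Longest shared-prefix length: 3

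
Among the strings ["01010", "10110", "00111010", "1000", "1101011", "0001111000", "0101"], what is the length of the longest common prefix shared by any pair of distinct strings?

Equivalently: take the maximum, over all pairs, of their longest common prefix length.
"0101" and "01010" agree on "0101" (4 characters) before diverging; nothing deeper is shared.
Longest shared-prefix length: 4

4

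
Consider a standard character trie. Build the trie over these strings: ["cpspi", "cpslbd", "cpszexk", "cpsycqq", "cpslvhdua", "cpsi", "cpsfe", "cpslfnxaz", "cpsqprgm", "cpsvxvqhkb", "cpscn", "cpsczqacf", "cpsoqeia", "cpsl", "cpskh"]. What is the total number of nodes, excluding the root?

55

For each word, the new-node count is its length minus the longest prefix already in the trie:
  "cpspi" → 5 new (c, p, s, p, i)
  "cpslbd" → prefix "cps" already present; 3 new (l, b, d)
  "cpszexk" → prefix "cps" already present; 4 new (z, e, x, k)
  "cpsycqq" → prefix "cps" already present; 4 new (y, c, q, q)
  "cpslvhdua" → prefix "cpsl" already present; 5 new (v, h, d, u, a)
  "cpsi" → prefix "cps" already present; 1 new (i)
  "cpsfe" → prefix "cps" already present; 2 new (f, e)
  "cpslfnxaz" → prefix "cpsl" already present; 5 new (f, n, x, a, z)
  "cpsqprgm" → prefix "cps" already present; 5 new (q, p, r, g, m)
  "cpsvxvqhkb" → prefix "cps" already present; 7 new (v, x, v, q, h, k, b)
  "cpscn" → prefix "cps" already present; 2 new (c, n)
  "cpsczqacf" → prefix "cpsc" already present; 5 new (z, q, a, c, f)
  "cpsoqeia" → prefix "cps" already present; 5 new (o, q, e, i, a)
  "cpsl" → prefix "cpsl" already present; 0 new (none)
  "cpskh" → prefix "cps" already present; 2 new (k, h)
Total nodes = 5 + 3 + 4 + 4 + 5 + 1 + 2 + 5 + 5 + 7 + 2 + 5 + 5 + 0 + 2 = 55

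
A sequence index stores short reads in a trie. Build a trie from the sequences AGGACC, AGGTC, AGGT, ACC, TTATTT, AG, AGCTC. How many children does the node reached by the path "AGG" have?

The children of the "AGG" node are the distinct next characters among strings starting with "AGG".
Characters that immediately follow "AGG" among the stored strings: {A, T}.
That node has 2 child edges.

2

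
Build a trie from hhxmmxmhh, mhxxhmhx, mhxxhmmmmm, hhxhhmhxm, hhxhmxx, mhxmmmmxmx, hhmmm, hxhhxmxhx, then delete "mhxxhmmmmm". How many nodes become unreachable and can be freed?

A node on "mhxxhmmmmm"'s path can go only if nothing else ends at it or branches off below it.
The suffix "mmmm" (4 nodes) is used only by "mhxxhmmmmm"; the node for "mhxxhm" still has the child "h", so pruning stops there.
Nodes removed: 4

4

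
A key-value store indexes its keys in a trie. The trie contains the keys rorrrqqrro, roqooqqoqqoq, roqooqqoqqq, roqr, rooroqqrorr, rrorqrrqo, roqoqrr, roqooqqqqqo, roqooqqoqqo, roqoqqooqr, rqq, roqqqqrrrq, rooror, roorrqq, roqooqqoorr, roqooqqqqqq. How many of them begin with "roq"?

Traverse to the node for "roq", then collect every word in that subtree.
Words under "roq": roqooqqoorr, roqooqqoqqo, roqooqqoqqoq, roqooqqoqqq, roqooqqqqqo, roqooqqqqqq, roqoqqooqr, roqoqrr, roqqqqrrrq, roqr
Count: 10

10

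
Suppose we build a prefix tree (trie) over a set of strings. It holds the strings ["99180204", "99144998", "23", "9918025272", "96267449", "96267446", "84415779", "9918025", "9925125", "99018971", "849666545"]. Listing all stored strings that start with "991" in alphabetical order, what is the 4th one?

DFS of the "991" subtree visits, in order: "99144998", "99180204", "9918025", "9918025272"
Position 4: 9918025272

9918025272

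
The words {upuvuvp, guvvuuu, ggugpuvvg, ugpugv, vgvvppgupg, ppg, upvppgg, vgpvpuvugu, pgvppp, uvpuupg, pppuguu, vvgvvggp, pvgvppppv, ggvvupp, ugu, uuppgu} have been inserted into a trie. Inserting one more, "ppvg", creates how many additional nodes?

2

Walking "ppvg" from the root, the first 2 characters ("pp") follow existing edges; "v" is the first miss.
Each of the 2 remaining characters creates one node.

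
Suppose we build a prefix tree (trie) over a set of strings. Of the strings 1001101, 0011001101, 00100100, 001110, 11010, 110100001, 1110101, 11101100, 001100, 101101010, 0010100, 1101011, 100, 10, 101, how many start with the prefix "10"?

5

Walk to "10"; the words in its subtree are exactly those with that prefix.
Words under "10": 10, 100, 1001101, 101, 101101010
Count: 5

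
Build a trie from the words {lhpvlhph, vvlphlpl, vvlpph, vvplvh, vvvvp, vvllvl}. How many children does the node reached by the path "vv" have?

The children of the "vv" node are the distinct next characters among strings starting with "vv".
Characters that immediately follow "vv" among the stored strings: {l, p, v}.
That node has 3 child edges.

3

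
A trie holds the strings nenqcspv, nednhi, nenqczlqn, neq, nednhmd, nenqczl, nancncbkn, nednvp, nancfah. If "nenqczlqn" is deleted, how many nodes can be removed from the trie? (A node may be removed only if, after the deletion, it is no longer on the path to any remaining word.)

2

A node on "nenqczlqn"'s path can go only if nothing else ends at it or branches off below it.
The suffix "qn" (2 nodes) is used only by "nenqczlqn"; "nenqczl" is itself a stored word, so pruning stops there.
Nodes removed: 2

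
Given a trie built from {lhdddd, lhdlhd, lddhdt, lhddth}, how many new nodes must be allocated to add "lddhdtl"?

1

Walking "lddhdtl" from the root, the first 6 characters ("lddhdt") follow existing edges; "l" is the first miss.
So 7 − 6 = 1 new nodes.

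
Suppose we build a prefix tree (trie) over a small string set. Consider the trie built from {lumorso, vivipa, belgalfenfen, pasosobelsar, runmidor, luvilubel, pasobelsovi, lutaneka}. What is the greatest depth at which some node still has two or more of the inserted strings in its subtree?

Look for the deepest trie node that still has at least two words in its subtree.
"pasobelsovi" and "pasosobelsar" agree on "paso" (4 characters) before diverging; nothing deeper is shared.
Longest shared-prefix length: 4

4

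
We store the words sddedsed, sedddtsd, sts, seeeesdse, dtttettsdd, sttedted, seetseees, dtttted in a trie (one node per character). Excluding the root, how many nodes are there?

Trace insertions, counting only characters that open a new branch:
  "sddedsed" → 8 new (s, d, d, e, d, s, e, d)
  "sedddtsd" → prefix "s" already present; 7 new (e, d, d, d, t, s, d)
  "sts" → prefix "s" already present; 2 new (t, s)
  "seeeesdse" → prefix "se" already present; 7 new (e, e, e, s, d, s, e)
  "dtttettsdd" → 10 new (d, t, t, t, e, t, t, s, d, d)
  "sttedted" → prefix "st" already present; 6 new (t, e, d, t, e, d)
  "seetseees" → prefix "see" already present; 6 new (t, s, e, e, e, s)
  "dtttted" → prefix "dttt" already present; 3 new (t, e, d)
Total nodes = 8 + 7 + 2 + 7 + 10 + 6 + 6 + 3 = 49

49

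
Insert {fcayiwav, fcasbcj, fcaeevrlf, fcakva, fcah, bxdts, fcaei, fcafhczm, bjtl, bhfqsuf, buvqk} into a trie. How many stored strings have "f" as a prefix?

Traverse to the node for "f", then collect every word in that subtree.
Words under "f": fcaeevrlf, fcaei, fcafhczm, fcah, fcakva, fcasbcj, fcayiwav
Count: 7

7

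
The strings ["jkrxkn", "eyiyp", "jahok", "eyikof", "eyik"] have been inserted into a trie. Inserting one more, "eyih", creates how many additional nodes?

"eyi" is already a path in the trie; the remaining "h" must be added.
New nodes needed: |"eyih"| − 3 = 4 − 3 = 1.

1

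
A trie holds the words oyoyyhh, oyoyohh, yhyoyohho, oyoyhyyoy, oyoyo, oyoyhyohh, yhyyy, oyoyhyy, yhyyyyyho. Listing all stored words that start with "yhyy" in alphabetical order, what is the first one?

DFS of the "yhyy" subtree visits, in order: "yhyyy", "yhyyyyyho"
Position 1: yhyyy

yhyyy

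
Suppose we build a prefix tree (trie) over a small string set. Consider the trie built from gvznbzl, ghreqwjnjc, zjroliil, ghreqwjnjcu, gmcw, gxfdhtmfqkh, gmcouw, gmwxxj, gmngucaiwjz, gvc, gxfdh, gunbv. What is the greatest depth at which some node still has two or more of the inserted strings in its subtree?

Look for the deepest trie node that still has at least two words in its subtree.
"ghreqwjnjc" and "ghreqwjnjcu" agree on "ghreqwjnjc" (10 characters) before diverging; nothing deeper is shared.
Longest shared-prefix length: 10

10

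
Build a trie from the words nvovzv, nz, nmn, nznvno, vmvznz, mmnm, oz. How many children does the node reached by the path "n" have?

3

Walk "n" from the root, arriving at one node.
Characters that immediately follow "n" among the stored strings: {m, v, z}.
That node has 3 child edges.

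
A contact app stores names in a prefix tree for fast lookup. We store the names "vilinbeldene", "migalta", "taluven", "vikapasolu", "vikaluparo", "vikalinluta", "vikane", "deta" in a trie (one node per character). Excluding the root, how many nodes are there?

Count nodes per top-level branch (shared prefixes stored once):
  'd'-branch (deta): 4 nodes
  'm'-branch (migalta): 7 nodes
  't'-branch (taluven): 7 nodes
  'v'-branch (vikalinluta, vikaluparo, vikane, vikapasolu, vilinbeldene): 34 nodes
Sum: 52

52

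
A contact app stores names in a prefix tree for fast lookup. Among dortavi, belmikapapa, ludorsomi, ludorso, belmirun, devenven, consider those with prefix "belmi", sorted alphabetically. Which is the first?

belmikapapa

DFS of the "belmi" subtree visits, in order: "belmikapapa", "belmirun"
The 1st is belmikapapa.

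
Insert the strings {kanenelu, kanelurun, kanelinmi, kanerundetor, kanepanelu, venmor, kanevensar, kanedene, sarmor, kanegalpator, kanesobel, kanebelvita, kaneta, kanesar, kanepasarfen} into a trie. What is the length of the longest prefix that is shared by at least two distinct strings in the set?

Equivalently: take the maximum, over all pairs, of their longest common prefix length.
"kanepanelu" and "kanepasarfen" agree on "kanepa" (6 characters) before diverging; nothing deeper is shared.
Longest shared-prefix length: 6

6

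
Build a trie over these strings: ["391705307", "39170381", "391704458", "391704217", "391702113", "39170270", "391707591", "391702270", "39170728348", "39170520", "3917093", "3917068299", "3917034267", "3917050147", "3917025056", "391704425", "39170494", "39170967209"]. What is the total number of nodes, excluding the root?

For each word, the new-node count is its length minus the longest prefix already in the trie:
  "391705307" → 9 new (3, 9, 1, 7, 0, 5, 3, 0, 7)
  "39170381" → prefix "39170" already present; 3 new (3, 8, 1)
  "391704458" → prefix "39170" already present; 4 new (4, 4, 5, 8)
  "391704217" → prefix "391704" already present; 3 new (2, 1, 7)
  "391702113" → prefix "39170" already present; 4 new (2, 1, 1, 3)
  "39170270" → prefix "391702" already present; 2 new (7, 0)
  "391707591" → prefix "39170" already present; 4 new (7, 5, 9, 1)
  "391702270" → prefix "391702" already present; 3 new (2, 7, 0)
  "39170728348" → prefix "391707" already present; 5 new (2, 8, 3, 4, 8)
  "39170520" → prefix "391705" already present; 2 new (2, 0)
  "3917093" → prefix "39170" already present; 2 new (9, 3)
  "3917068299" → prefix "39170" already present; 5 new (6, 8, 2, 9, 9)
  "3917034267" → prefix "391703" already present; 4 new (4, 2, 6, 7)
  "3917050147" → prefix "391705" already present; 4 new (0, 1, 4, 7)
  "3917025056" → prefix "391702" already present; 4 new (5, 0, 5, 6)
  "391704425" → prefix "3917044" already present; 2 new (2, 5)
  "39170494" → prefix "391704" already present; 2 new (9, 4)
  "39170967209" → prefix "391709" already present; 5 new (6, 7, 2, 0, 9)
Total nodes = 9 + 3 + 4 + 3 + 4 + 2 + 4 + 3 + 5 + 2 + 2 + 5 + 4 + 4 + 4 + 2 + 2 + 5 = 67

67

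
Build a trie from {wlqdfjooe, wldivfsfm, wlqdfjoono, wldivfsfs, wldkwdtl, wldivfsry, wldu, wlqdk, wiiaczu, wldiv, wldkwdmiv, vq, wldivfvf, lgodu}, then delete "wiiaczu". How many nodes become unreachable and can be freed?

A node on "wiiaczu"'s path can go only if nothing else ends at it or branches off below it.
The suffix "iiaczu" (6 nodes) is used only by "wiiaczu"; the node for "w" still has the child "l", so pruning stops there.
Nodes removed: 6

6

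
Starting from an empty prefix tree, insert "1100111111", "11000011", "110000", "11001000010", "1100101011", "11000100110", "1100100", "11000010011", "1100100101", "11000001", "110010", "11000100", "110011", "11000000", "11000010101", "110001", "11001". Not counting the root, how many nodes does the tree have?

Trace insertions, counting only characters that open a new branch:
  "1100111111" → 10 new (1, 1, 0, 0, 1, 1, 1, 1, 1, 1)
  "11000011" → prefix "1100" already present; 4 new (0, 0, 1, 1)
  "110000" → prefix "110000" already present; 0 new (none)
  "11001000010" → prefix "11001" already present; 6 new (0, 0, 0, 0, 1, 0)
  "1100101011" → prefix "110010" already present; 4 new (1, 0, 1, 1)
  "11000100110" → prefix "11000" already present; 6 new (1, 0, 0, 1, 1, 0)
  "1100100" → prefix "1100100" already present; 0 new (none)
  "11000010011" → prefix "1100001" already present; 4 new (0, 0, 1, 1)
  "1100100101" → prefix "1100100" already present; 3 new (1, 0, 1)
  "11000001" → prefix "110000" already present; 2 new (0, 1)
  "110010" → prefix "110010" already present; 0 new (none)
  "11000100" → prefix "11000100" already present; 0 new (none)
  "110011" → prefix "110011" already present; 0 new (none)
  "11000000" → prefix "1100000" already present; 1 new (0)
  "11000010101" → prefix "11000010" already present; 3 new (1, 0, 1)
  "110001" → prefix "110001" already present; 0 new (none)
  "11001" → prefix "11001" already present; 0 new (none)
Total nodes = 10 + 4 + 0 + 6 + 4 + 6 + 0 + 4 + 3 + 2 + 0 + 0 + 0 + 1 + 3 + 0 + 0 = 43

43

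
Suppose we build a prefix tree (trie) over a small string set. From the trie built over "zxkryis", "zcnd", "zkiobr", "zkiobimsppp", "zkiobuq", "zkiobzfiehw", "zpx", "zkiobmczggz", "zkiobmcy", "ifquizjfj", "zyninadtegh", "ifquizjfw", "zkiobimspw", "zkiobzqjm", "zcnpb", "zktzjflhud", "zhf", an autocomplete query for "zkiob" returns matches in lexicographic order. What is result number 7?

zkiobzfiehw

Filter for "zkiob…" and sort: "zkiobimsppp", "zkiobimspw", "zkiobmcy", "zkiobmczggz", "zkiobr", "zkiobuq", "zkiobzfiehw", "zkiobzqjm"
The 7th is zkiobzfiehw.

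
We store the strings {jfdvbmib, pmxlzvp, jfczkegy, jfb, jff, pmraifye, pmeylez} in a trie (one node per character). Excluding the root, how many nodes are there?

34

For each word, the new-node count is its length minus the longest prefix already in the trie:
  "jfdvbmib" → 8 new (j, f, d, v, b, m, i, b)
  "pmxlzvp" → 7 new (p, m, x, l, z, v, p)
  "jfczkegy" → prefix "jf" already present; 6 new (c, z, k, e, g, y)
  "jfb" → prefix "jf" already present; 1 new (b)
  "jff" → prefix "jf" already present; 1 new (f)
  "pmraifye" → prefix "pm" already present; 6 new (r, a, i, f, y, e)
  "pmeylez" → prefix "pm" already present; 5 new (e, y, l, e, z)
Total nodes = 8 + 7 + 6 + 1 + 1 + 6 + 5 = 34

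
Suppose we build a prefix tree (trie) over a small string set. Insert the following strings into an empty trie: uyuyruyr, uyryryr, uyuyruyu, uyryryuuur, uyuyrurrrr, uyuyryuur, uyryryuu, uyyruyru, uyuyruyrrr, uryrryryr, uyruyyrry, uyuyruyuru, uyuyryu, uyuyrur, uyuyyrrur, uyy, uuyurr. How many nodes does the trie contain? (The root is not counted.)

60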